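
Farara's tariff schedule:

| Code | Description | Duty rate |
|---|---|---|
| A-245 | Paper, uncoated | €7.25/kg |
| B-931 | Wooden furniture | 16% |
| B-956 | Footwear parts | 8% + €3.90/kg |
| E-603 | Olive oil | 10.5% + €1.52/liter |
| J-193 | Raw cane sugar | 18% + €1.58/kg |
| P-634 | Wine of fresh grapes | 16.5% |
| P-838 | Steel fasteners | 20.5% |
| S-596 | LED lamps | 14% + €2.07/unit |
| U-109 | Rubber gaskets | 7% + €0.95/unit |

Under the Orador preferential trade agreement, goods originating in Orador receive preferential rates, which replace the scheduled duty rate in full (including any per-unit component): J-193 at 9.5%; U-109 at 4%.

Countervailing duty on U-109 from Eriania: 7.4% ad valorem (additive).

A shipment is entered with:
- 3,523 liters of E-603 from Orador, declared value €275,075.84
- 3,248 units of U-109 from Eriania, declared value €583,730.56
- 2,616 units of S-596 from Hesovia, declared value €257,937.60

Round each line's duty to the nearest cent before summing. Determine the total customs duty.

€162,907.10

Line 1 (E-603, Orador, 3,523 liters, €275,075.84):
Base rate for E-603 is 10.5% + €1.52/liter.
Origin Orador is the FTA partner but E-603 is not on the preference list; base rate stands.
Duty = €275,075.84 × 10.5% + 3,523 × €1.52 = €34,237.92.
Line 2 (U-109, Eriania, 3,248 units, €583,730.56):
Base rate for U-109 is 7% + €0.95/unit.
U-109 has an FTA preferential rate, but origin Eriania is not Orador; base rate stands.
Additional duty on U-109 from Eriania: +7.4%. Applied ad valorem rate: 7% + 7.4% = 14.4%.
Duty = €583,730.56 × 14.4% + 3,248 × €0.95 = €87,142.80.
Line 3 (S-596, Hesovia, 2,616 units, €257,937.60):
Base rate for S-596 is 14% + €2.07/unit.
Duty = €257,937.60 × 14% + 2,616 × €2.07 = €41,526.38.
Total = €34,237.92 + €87,142.80 + €41,526.38 = €162,907.10.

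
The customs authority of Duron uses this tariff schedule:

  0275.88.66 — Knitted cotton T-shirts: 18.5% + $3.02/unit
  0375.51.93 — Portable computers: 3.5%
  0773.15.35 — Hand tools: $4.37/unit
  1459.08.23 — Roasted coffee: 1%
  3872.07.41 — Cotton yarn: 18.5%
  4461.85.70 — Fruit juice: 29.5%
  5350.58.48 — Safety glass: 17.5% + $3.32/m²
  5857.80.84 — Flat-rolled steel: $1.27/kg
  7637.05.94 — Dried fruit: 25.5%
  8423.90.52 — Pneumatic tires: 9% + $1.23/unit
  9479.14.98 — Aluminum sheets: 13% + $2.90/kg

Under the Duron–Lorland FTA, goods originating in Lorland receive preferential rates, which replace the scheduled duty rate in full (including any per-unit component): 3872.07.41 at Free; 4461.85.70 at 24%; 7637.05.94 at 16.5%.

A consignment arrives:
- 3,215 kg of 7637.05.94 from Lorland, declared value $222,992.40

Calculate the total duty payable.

Line 1 (7637.05.94, Lorland, 3,215 kg, $222,992.40):
Base rate for 7637.05.94 is 25.5%.
Origin Lorland qualifies under the Duron–Lorland agreement and 7637.05.94 is covered: preferential rate 16.5% applies instead.
Duty = $222,992.40 × 16.5% = $36,793.75.

$36,793.75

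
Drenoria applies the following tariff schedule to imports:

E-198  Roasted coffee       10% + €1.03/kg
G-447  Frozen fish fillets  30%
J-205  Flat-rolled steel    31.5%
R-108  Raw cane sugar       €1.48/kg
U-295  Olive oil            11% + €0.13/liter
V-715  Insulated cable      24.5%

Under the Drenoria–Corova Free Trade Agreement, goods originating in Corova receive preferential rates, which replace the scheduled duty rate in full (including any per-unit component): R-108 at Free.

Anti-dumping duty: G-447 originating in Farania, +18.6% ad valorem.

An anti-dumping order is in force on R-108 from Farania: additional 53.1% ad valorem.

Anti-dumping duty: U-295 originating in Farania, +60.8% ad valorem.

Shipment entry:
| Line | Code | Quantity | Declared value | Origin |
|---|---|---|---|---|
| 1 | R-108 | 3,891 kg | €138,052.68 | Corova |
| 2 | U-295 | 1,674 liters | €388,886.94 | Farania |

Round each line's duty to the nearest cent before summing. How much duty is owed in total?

Line 1 (R-108, Corova, 3,891 kg, €138,052.68):
Base rate for R-108 is €1.48/kg.
Origin Corova qualifies under the Drenoria–Corova agreement and R-108 is covered: preferential rate Free applies instead.
The additional-duty order on R-108 targets Farania, not Corova; it does not apply.
Duty = €138,052.68 × 0% = €0.00.
Line 2 (U-295, Farania, 1,674 liters, €388,886.94):
Base rate for U-295 is 11% + €0.13/liter.
Additional duty on U-295 from Farania: +60.8%. Applied ad valorem rate: 11% + 60.8% = 71.8%.
Duty = €388,886.94 × 71.8% + 1,674 × €0.13 = €279,438.44.
Total = €0.00 + €279,438.44 = €279,438.44.

€279,438.44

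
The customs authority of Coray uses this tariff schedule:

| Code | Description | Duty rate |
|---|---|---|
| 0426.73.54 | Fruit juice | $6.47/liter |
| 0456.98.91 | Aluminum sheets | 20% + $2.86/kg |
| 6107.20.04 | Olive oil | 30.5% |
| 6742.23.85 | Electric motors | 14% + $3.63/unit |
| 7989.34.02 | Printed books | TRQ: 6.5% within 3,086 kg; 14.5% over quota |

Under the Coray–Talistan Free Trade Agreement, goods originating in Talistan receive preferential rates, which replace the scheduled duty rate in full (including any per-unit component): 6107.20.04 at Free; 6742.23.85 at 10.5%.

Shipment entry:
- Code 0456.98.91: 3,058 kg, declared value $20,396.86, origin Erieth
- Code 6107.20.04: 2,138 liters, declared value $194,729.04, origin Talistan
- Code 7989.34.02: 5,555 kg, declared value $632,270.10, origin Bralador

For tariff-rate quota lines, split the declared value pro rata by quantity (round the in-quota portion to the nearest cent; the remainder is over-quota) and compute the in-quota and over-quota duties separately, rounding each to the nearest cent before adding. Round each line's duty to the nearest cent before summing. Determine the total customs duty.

$76,404.53

Line 1 (0456.98.91, Erieth, 3,058 kg, $20,396.86):
Base rate for 0456.98.91 is 20% + $2.86/kg.
Duty = $20,396.86 × 20% + 3,058 × $2.86 = $12,825.25.
Line 2 (6107.20.04, Talistan, 2,138 liters, $194,729.04):
Base rate for 6107.20.04 is 30.5%.
Origin Talistan qualifies under the Coray–Talistan agreement and 6107.20.04 is covered: preferential rate Free applies instead.
Duty = $194,729.04 × 0% = $0.00.
Line 3 (7989.34.02, Bralador, 5,555 kg, $632,270.10):
Code 7989.34.02 is under a tariff-rate quota (threshold 3,086 kg). In-quota: 3,086 kg at 6.5%; over-quota: 2,469 kg at 14.5%.
Pro-rata value split: in-quota = $632,270.10 × 3,086/5,555 = $351,248.52; over-quota = $632,270.10 − $351,248.52 = $281,021.58.
In-quota duty = $351,248.52 × 6.5% = $22,831.15. Over-quota duty = $281,021.58 × 14.5% = $40,748.13.
Line duty = $22,831.15 + $40,748.13 = $63,579.28.
Total = $12,825.25 + $0.00 + $63,579.28 = $76,404.53.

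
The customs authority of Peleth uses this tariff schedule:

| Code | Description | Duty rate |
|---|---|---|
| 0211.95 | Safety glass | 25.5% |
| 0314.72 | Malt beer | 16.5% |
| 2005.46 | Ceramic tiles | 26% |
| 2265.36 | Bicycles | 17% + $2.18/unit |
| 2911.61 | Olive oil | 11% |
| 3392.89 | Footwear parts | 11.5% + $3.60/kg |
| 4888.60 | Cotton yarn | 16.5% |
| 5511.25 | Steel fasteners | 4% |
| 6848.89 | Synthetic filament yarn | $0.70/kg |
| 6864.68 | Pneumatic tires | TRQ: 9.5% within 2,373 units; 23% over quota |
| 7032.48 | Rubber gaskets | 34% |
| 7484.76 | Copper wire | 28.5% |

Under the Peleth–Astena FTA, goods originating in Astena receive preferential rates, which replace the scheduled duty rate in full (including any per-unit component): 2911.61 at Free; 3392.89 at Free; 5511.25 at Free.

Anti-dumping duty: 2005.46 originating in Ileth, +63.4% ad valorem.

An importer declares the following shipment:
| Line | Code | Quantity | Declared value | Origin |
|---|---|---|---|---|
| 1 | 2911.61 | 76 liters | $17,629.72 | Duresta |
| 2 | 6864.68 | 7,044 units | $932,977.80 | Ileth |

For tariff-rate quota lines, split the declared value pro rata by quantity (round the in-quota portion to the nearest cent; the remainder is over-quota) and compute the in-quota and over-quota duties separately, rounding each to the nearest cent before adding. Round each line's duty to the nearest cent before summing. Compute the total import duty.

Line 1 (2911.61, Duresta, 76 liters, $17,629.72):
Base rate for 2911.61 is 11%.
2911.61 has an FTA preferential rate, but origin Duresta is not Astena; base rate stands.
Duty = $17,629.72 × 11% = $1,939.27.
Line 2 (6864.68, Ileth, 7,044 units, $932,977.80):
Code 6864.68 is under a tariff-rate quota (threshold 2,373 units). In-quota: 2,373 units at 9.5%; over-quota: 4,671 units at 23%.
Pro-rata value split: in-quota = $932,977.80 × 2,373/7,044 = $314,303.85; over-quota = $932,977.80 − $314,303.85 = $618,673.95.
In-quota duty = $314,303.85 × 9.5% = $29,858.87. Over-quota duty = $618,673.95 × 23% = $142,295.01.
Line duty = $29,858.87 + $142,295.01 = $172,153.88.
Total = $1,939.27 + $172,153.88 = $174,093.15.

$174,093.15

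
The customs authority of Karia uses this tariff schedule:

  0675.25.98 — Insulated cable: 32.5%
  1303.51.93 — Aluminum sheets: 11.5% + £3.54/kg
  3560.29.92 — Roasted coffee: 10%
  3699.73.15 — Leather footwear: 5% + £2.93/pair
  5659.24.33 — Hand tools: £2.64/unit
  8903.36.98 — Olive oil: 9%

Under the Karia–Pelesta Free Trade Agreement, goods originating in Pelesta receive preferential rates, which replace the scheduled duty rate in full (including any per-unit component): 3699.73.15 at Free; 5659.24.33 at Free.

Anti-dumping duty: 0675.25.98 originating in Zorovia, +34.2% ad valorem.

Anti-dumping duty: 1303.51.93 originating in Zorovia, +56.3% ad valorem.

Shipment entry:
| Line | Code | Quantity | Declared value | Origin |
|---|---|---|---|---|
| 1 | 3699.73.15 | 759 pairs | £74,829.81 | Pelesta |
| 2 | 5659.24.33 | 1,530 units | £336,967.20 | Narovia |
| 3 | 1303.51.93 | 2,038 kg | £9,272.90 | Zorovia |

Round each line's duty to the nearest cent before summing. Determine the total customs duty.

Line 1 (3699.73.15, Pelesta, 759 pairs, £74,829.81):
Base rate for 3699.73.15 is 5% + £2.93/pair.
Origin Pelesta qualifies under the Karia–Pelesta agreement and 3699.73.15 is covered: preferential rate Free applies instead.
Duty = £74,829.81 × 0% = £0.00.
Line 2 (5659.24.33, Narovia, 1,530 units, £336,967.20):
Base rate for 5659.24.33 is £2.64/unit.
5659.24.33 has an FTA preferential rate, but origin Narovia is not Pelesta; base rate stands.
Duty = 1,530 × £2.64 = £4,039.20.
Line 3 (1303.51.93, Zorovia, 2,038 kg, £9,272.90):
Base rate for 1303.51.93 is 11.5% + £3.54/kg.
Additional duty on 1303.51.93 from Zorovia: +56.3%. Applied ad valorem rate: 11.5% + 56.3% = 67.8%.
Duty = £9,272.90 × 67.8% + 2,038 × £3.54 = £13,501.55.
Total = £0.00 + £4,039.20 + £13,501.55 = £17,540.75.

£17,540.75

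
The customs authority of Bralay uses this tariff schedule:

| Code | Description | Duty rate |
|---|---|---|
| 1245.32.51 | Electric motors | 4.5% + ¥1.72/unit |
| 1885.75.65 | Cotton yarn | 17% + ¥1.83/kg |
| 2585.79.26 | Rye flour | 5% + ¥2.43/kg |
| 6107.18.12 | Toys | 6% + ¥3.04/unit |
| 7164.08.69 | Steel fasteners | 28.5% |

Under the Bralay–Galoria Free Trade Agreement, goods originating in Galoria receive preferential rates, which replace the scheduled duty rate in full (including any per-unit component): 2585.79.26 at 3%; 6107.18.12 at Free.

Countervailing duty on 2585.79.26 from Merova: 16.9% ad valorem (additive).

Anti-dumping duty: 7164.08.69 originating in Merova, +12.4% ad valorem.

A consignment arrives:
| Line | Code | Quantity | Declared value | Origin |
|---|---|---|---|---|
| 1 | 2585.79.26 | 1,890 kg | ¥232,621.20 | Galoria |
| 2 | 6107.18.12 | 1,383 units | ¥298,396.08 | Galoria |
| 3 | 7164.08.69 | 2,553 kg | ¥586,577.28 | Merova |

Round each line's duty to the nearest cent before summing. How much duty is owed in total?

¥246,888.75

Line 1 (2585.79.26, Galoria, 1,890 kg, ¥232,621.20):
Base rate for 2585.79.26 is 5% + ¥2.43/kg.
Origin Galoria qualifies under the Bralay–Galoria agreement and 2585.79.26 is covered: preferential rate 3% applies instead.
The additional-duty order on 2585.79.26 targets Merova, not Galoria; it does not apply.
Duty = ¥232,621.20 × 3% = ¥6,978.64.
Line 2 (6107.18.12, Galoria, 1,383 units, ¥298,396.08):
Base rate for 6107.18.12 is 6% + ¥3.04/unit.
Origin Galoria qualifies under the Bralay–Galoria agreement and 6107.18.12 is covered: preferential rate Free applies instead.
Duty = ¥298,396.08 × 0% = ¥0.00.
Line 3 (7164.08.69, Merova, 2,553 kg, ¥586,577.28):
Base rate for 7164.08.69 is 28.5%.
Additional duty on 7164.08.69 from Merova: +12.4%. Applied ad valorem rate: 28.5% + 12.4% = 40.9%.
Duty = ¥586,577.28 × 40.9% = ¥239,910.11.
Total = ¥6,978.64 + ¥0.00 + ¥239,910.11 = ¥246,888.75.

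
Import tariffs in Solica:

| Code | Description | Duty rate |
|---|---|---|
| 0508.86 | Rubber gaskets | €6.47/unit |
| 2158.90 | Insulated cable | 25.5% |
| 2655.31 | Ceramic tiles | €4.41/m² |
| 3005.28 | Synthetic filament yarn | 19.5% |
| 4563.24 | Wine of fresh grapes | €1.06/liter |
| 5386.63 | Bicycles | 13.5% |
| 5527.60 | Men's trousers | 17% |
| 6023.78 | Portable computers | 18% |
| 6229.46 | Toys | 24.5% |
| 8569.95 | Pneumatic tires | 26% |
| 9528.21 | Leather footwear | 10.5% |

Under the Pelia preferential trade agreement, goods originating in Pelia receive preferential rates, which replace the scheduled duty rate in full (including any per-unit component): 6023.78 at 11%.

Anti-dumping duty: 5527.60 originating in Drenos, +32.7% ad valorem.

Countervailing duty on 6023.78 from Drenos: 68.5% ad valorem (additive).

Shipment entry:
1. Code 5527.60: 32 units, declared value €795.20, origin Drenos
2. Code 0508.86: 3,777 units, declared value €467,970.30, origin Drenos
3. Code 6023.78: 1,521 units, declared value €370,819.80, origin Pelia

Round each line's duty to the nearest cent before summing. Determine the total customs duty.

€65,622.58

Line 1 (5527.60, Drenos, 32 units, €795.20):
Base rate for 5527.60 is 17%.
Additional duty on 5527.60 from Drenos: +32.7%. Applied ad valorem rate: 17% + 32.7% = 49.7%.
Duty = €795.20 × 49.7% = €395.21.
Line 2 (0508.86, Drenos, 3,777 units, €467,970.30):
Base rate for 0508.86 is €6.47/unit.
Duty = 3,777 × €6.47 = €24,437.19.
Line 3 (6023.78, Pelia, 1,521 units, €370,819.80):
Base rate for 6023.78 is 18%.
Origin Pelia qualifies under the Solica–Pelia agreement and 6023.78 is covered: preferential rate 11% applies instead.
The additional-duty order on 6023.78 targets Drenos, not Pelia; it does not apply.
Duty = €370,819.80 × 11% = €40,790.18.
Total = €395.21 + €24,437.19 + €40,790.18 = €65,622.58.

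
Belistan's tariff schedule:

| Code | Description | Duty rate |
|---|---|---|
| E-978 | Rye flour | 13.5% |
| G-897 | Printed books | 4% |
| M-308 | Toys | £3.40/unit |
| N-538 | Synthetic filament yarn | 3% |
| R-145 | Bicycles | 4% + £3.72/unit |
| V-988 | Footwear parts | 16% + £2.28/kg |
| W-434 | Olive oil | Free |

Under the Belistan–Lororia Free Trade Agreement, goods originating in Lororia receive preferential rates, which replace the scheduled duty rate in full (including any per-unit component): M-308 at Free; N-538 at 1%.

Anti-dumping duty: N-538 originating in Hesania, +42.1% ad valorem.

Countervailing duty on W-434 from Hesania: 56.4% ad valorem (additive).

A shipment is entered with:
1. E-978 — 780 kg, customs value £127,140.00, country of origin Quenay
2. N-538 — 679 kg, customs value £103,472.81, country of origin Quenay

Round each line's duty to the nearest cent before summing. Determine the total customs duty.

Line 1 (E-978, Quenay, 780 kg, £127,140.00):
Base rate for E-978 is 13.5%.
Duty = £127,140.00 × 13.5% = £17,163.90.
Line 2 (N-538, Quenay, 679 kg, £103,472.81):
Base rate for N-538 is 3%.
N-538 has an FTA preferential rate, but origin Quenay is not Lororia; base rate stands.
The additional-duty order on N-538 targets Hesania, not Quenay; it does not apply.
Duty = £103,472.81 × 3% = £3,104.18.
Total = £17,163.90 + £3,104.18 = £20,268.08.

£20,268.08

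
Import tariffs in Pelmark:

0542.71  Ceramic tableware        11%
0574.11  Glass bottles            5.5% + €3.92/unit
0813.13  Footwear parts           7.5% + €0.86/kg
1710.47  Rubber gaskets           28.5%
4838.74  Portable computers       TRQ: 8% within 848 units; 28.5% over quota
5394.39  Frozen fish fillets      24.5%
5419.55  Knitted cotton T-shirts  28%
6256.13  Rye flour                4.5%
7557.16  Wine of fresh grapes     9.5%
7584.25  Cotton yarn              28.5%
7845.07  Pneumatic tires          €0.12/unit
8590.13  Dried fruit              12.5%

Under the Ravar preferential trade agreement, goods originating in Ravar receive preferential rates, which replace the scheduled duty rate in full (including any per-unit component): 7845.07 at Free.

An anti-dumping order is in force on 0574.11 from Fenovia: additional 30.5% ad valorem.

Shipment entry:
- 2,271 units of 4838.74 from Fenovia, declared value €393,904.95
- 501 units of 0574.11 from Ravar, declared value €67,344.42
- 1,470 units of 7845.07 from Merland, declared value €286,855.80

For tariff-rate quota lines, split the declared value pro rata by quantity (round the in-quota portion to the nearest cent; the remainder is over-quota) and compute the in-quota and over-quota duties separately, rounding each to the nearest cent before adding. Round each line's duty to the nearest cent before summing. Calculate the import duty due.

Line 1 (4838.74, Fenovia, 2,271 units, €393,904.95):
Code 4838.74 is under a tariff-rate quota (threshold 848 units). In-quota: 848 units at 8%; over-quota: 1,423 units at 28.5%.
Pro-rata value split: in-quota = €393,904.95 × 848/2,271 = €147,085.60; over-quota = €393,904.95 − €147,085.60 = €246,819.35.
In-quota duty = €147,085.60 × 8% = €11,766.85. Over-quota duty = €246,819.35 × 28.5% = €70,343.51.
Line duty = €11,766.85 + €70,343.51 = €82,110.36.
Line 2 (0574.11, Ravar, 501 units, €67,344.42):
Base rate for 0574.11 is 5.5% + €3.92/unit.
Origin Ravar is the FTA partner but 0574.11 is not on the preference list; base rate stands.
The additional-duty order on 0574.11 targets Fenovia, not Ravar; it does not apply.
Duty = €67,344.42 × 5.5% + 501 × €3.92 = €5,667.86.
Line 3 (7845.07, Merland, 1,470 units, €286,855.80):
Base rate for 7845.07 is €0.12/unit.
7845.07 has an FTA preferential rate, but origin Merland is not Ravar; base rate stands.
Duty = 1,470 × €0.12 = €176.40.
Total = €82,110.36 + €5,667.86 + €176.40 = €87,954.62.

€87,954.62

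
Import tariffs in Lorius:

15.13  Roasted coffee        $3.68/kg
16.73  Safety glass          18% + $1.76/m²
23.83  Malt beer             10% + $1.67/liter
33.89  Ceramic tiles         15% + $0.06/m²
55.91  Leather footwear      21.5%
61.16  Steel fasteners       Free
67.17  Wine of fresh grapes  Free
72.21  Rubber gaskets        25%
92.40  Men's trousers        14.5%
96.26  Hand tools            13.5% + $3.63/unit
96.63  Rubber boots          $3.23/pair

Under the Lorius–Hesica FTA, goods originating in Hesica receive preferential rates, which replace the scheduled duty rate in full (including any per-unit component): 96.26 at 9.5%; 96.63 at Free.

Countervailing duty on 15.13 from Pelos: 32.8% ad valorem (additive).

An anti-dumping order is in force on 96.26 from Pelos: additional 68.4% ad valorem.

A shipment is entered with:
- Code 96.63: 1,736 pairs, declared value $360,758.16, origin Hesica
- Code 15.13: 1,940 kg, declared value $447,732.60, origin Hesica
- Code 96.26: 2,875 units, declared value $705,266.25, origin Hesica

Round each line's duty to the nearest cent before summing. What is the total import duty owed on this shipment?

$74,139.49

Line 1 (96.63, Hesica, 1,736 pairs, $360,758.16):
Base rate for 96.63 is $3.23/pair.
Origin Hesica qualifies under the Lorius–Hesica agreement and 96.63 is covered: preferential rate Free applies instead.
Duty = $360,758.16 × 0% = $0.00.
Line 2 (15.13, Hesica, 1,940 kg, $447,732.60):
Base rate for 15.13 is $3.68/kg.
Origin Hesica is the FTA partner but 15.13 is not on the preference list; base rate stands.
The additional-duty order on 15.13 targets Pelos, not Hesica; it does not apply.
Duty = 1,940 × $3.68 = $7,139.20.
Line 3 (96.26, Hesica, 2,875 units, $705,266.25):
Base rate for 96.26 is 13.5% + $3.63/unit.
Origin Hesica qualifies under the Lorius–Hesica agreement and 96.26 is covered: preferential rate 9.5% applies instead.
The additional-duty order on 96.26 targets Pelos, not Hesica; it does not apply.
Duty = $705,266.25 × 9.5% = $67,000.29.
Total = $0.00 + $7,139.20 + $67,000.29 = $74,139.49.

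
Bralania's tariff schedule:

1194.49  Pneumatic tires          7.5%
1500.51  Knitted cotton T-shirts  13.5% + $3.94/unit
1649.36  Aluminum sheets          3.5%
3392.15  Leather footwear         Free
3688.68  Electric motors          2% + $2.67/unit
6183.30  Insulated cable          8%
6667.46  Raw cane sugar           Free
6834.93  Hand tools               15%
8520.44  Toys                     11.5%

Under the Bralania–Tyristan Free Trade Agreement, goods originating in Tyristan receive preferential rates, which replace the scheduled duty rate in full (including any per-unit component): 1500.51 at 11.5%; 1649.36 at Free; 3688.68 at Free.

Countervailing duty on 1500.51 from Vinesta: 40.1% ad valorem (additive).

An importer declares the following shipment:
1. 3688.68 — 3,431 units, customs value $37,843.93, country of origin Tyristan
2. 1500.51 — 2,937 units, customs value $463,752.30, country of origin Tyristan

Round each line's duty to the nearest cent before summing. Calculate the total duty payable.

$53,331.51

Line 1 (3688.68, Tyristan, 3,431 units, $37,843.93):
Base rate for 3688.68 is 2% + $2.67/unit.
Origin Tyristan qualifies under the Bralania–Tyristan agreement and 3688.68 is covered: preferential rate Free applies instead.
Duty = $37,843.93 × 0% = $0.00.
Line 2 (1500.51, Tyristan, 2,937 units, $463,752.30):
Base rate for 1500.51 is 13.5% + $3.94/unit.
Origin Tyristan qualifies under the Bralania–Tyristan agreement and 1500.51 is covered: preferential rate 11.5% applies instead.
The additional-duty order on 1500.51 targets Vinesta, not Tyristan; it does not apply.
Duty = $463,752.30 × 11.5% = $53,331.51.
Total = $0.00 + $53,331.51 = $53,331.51.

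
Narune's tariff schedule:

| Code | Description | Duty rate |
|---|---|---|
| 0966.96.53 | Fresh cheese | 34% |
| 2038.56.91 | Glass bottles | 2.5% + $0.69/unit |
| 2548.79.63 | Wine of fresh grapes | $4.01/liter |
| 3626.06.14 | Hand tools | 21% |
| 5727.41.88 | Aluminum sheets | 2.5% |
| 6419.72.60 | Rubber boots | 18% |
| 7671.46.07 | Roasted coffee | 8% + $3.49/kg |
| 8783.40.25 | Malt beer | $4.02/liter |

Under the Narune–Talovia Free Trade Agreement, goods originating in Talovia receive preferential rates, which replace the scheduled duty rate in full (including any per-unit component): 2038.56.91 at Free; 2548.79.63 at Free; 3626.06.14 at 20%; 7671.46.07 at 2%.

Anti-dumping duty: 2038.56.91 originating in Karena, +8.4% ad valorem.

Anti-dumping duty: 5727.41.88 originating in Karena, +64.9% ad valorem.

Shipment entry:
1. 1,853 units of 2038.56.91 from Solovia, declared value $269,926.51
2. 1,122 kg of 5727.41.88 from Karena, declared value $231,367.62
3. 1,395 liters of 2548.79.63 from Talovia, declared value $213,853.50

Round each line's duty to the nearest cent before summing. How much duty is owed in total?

$163,968.51

Line 1 (2038.56.91, Solovia, 1,853 units, $269,926.51):
Base rate for 2038.56.91 is 2.5% + $0.69/unit.
2038.56.91 has an FTA preferential rate, but origin Solovia is not Talovia; base rate stands.
The additional-duty order on 2038.56.91 targets Karena, not Solovia; it does not apply.
Duty = $269,926.51 × 2.5% + 1,853 × $0.69 = $8,026.73.
Line 2 (5727.41.88, Karena, 1,122 kg, $231,367.62):
Base rate for 5727.41.88 is 2.5%.
Additional duty on 5727.41.88 from Karena: +64.9%. Applied ad valorem rate: 2.5% + 64.9% = 67.4%.
Duty = $231,367.62 × 67.4% = $155,941.78.
Line 3 (2548.79.63, Talovia, 1,395 liters, $213,853.50):
Base rate for 2548.79.63 is $4.01/liter.
Origin Talovia qualifies under the Narune–Talovia agreement and 2548.79.63 is covered: preferential rate Free applies instead.
Duty = $213,853.50 × 0% = $0.00.
Total = $8,026.73 + $155,941.78 + $0.00 = $163,968.51.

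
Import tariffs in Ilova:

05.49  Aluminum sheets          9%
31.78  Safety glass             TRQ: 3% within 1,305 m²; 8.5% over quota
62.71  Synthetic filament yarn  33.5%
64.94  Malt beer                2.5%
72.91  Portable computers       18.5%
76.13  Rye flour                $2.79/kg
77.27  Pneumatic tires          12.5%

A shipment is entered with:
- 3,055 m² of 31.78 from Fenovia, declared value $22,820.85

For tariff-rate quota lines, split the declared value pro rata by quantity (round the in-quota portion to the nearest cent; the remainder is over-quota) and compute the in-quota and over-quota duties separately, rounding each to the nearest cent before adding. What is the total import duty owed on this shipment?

Line 1 (31.78, Fenovia, 3,055 m², $22,820.85):
Code 31.78 is under a tariff-rate quota (threshold 1,305 m²). In-quota: 1,305 m² at 3%; over-quota: 1,750 m² at 8.5%.
Pro-rata value split: in-quota = $22,820.85 × 1,305/3,055 = $9,748.35; over-quota = $22,820.85 − $9,748.35 = $13,072.50.
In-quota duty = $9,748.35 × 3% = $292.45. Over-quota duty = $13,072.50 × 8.5% = $1,111.16.
Line duty = $292.45 + $1,111.16 = $1,403.61.

$1,403.61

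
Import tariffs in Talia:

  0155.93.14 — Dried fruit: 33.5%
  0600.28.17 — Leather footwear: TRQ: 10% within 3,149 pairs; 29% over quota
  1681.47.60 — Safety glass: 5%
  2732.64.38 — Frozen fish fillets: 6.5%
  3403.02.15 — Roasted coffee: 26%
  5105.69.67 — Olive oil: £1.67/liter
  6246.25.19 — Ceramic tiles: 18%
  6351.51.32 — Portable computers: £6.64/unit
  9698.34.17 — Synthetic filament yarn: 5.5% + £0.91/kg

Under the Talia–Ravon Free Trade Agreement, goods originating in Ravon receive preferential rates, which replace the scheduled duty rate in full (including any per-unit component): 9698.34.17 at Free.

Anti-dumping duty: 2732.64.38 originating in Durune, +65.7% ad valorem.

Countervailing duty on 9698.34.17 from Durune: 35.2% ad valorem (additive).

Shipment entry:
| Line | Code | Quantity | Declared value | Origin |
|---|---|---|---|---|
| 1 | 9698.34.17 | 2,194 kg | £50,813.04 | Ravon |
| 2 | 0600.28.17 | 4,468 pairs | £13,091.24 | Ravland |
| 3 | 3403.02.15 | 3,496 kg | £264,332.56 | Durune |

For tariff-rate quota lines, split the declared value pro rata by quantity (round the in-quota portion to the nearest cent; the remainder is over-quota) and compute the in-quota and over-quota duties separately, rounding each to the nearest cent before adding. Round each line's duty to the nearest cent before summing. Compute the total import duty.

Line 1 (9698.34.17, Ravon, 2,194 kg, £50,813.04):
Base rate for 9698.34.17 is 5.5% + £0.91/kg.
Origin Ravon qualifies under the Talia–Ravon agreement and 9698.34.17 is covered: preferential rate Free applies instead.
The additional-duty order on 9698.34.17 targets Durune, not Ravon; it does not apply.
Duty = £50,813.04 × 0% = £0.00.
Line 2 (0600.28.17, Ravland, 4,468 pairs, £13,091.24):
Code 0600.28.17 is under a tariff-rate quota (threshold 3,149 pairs). In-quota: 3,149 pairs at 10%; over-quota: 1,319 pairs at 29%.
Pro-rata value split: in-quota = £13,091.24 × 3,149/4,468 = £9,226.57; over-quota = £13,091.24 − £9,226.57 = £3,864.67.
In-quota duty = £9,226.57 × 10% = £922.66. Over-quota duty = £3,864.67 × 29% = £1,120.75.
Line duty = £922.66 + £1,120.75 = £2,043.41.
Line 3 (3403.02.15, Durune, 3,496 kg, £264,332.56):
Base rate for 3403.02.15 is 26%.
Duty = £264,332.56 × 26% = £68,726.47.
Total = £0.00 + £2,043.41 + £68,726.47 = £70,769.88.

£70,769.88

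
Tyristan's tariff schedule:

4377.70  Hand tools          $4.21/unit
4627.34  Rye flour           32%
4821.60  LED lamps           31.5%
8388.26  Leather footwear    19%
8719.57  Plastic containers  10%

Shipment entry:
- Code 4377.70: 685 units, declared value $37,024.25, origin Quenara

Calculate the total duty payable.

$2,883.85

Line 1 (4377.70, Quenara, 685 units, $37,024.25):
Base rate for 4377.70 is $4.21/unit.
Duty = 685 × $4.21 = $2,883.85.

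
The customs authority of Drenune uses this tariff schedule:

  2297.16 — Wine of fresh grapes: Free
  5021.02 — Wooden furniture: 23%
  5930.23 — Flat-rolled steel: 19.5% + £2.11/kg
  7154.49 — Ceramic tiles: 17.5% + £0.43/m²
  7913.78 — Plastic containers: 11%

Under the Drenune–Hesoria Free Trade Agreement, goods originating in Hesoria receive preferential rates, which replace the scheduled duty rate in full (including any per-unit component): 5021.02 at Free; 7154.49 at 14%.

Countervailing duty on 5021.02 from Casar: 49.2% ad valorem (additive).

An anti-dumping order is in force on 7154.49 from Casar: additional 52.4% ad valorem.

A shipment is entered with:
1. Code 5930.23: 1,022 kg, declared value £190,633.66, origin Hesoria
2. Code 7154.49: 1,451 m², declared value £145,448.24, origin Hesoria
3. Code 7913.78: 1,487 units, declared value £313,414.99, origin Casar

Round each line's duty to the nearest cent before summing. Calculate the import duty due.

Line 1 (5930.23, Hesoria, 1,022 kg, £190,633.66):
Base rate for 5930.23 is 19.5% + £2.11/kg.
Origin Hesoria is the FTA partner but 5930.23 is not on the preference list; base rate stands.
Duty = £190,633.66 × 19.5% + 1,022 × £2.11 = £39,329.98.
Line 2 (7154.49, Hesoria, 1,451 m², £145,448.24):
Base rate for 7154.49 is 17.5% + £0.43/m².
Origin Hesoria qualifies under the Drenune–Hesoria agreement and 7154.49 is covered: preferential rate 14% applies instead.
The additional-duty order on 7154.49 targets Casar, not Hesoria; it does not apply.
Duty = £145,448.24 × 14% = £20,362.75.
Line 3 (7913.78, Casar, 1,487 units, £313,414.99):
Base rate for 7913.78 is 11%.
Duty = £313,414.99 × 11% = £34,475.65.
Total = £39,329.98 + £20,362.75 + £34,475.65 = £94,168.38.

£94,168.38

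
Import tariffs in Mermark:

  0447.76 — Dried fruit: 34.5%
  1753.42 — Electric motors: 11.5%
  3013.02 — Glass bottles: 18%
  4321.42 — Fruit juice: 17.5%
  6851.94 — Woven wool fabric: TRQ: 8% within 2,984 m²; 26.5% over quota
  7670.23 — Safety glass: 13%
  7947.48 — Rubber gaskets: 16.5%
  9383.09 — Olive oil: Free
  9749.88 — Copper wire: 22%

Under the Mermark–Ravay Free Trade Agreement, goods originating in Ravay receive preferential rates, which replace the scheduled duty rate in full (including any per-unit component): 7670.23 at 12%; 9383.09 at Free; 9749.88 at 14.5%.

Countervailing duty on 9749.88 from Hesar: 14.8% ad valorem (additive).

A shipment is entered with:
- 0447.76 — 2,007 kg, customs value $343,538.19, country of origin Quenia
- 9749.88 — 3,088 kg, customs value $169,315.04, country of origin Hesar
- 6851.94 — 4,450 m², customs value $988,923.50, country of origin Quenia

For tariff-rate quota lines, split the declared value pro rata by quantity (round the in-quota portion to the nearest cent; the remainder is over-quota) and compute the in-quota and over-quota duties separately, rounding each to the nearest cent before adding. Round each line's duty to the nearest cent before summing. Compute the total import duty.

Line 1 (0447.76, Quenia, 2,007 kg, $343,538.19):
Base rate for 0447.76 is 34.5%.
Duty = $343,538.19 × 34.5% = $118,520.68.
Line 2 (9749.88, Hesar, 3,088 kg, $169,315.04):
Base rate for 9749.88 is 22%.
9749.88 has an FTA preferential rate, but origin Hesar is not Ravay; base rate stands.
Additional duty on 9749.88 from Hesar: +14.8%. Applied ad valorem rate: 22% + 14.8% = 36.8%.
Duty = $169,315.04 × 36.8% = $62,307.93.
Line 3 (6851.94, Quenia, 4,450 m², $988,923.50):
Code 6851.94 is under a tariff-rate quota (threshold 2,984 m²). In-quota: 2,984 m² at 8%; over-quota: 1,466 m² at 26.5%.
Pro-rata value split: in-quota = $988,923.50 × 2,984/4,450 = $663,134.32; over-quota = $988,923.50 − $663,134.32 = $325,789.18.
In-quota duty = $663,134.32 × 8% = $53,050.75. Over-quota duty = $325,789.18 × 26.5% = $86,334.13.
Line duty = $53,050.75 + $86,334.13 = $139,384.88.
Total = $118,520.68 + $62,307.93 + $139,384.88 = $320,213.49.

$320,213.49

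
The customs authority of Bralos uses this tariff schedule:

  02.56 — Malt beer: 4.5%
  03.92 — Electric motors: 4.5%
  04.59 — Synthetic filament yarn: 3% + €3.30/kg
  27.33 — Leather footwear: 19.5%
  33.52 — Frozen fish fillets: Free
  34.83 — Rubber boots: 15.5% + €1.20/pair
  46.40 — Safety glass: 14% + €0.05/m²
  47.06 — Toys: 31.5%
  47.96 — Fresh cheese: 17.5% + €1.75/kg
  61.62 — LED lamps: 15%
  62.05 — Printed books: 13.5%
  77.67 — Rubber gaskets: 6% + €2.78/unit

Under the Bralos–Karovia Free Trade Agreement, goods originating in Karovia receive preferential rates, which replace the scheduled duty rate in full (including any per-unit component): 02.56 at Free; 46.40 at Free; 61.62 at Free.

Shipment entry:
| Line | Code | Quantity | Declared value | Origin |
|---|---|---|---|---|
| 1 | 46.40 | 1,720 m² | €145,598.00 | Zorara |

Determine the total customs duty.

Line 1 (46.40, Zorara, 1,720 m², €145,598.00):
Base rate for 46.40 is 14% + €0.05/m².
46.40 has an FTA preferential rate, but origin Zorara is not Karovia; base rate stands.
Duty = €145,598.00 × 14% + 1,720 × €0.05 = €20,469.72.

€20,469.72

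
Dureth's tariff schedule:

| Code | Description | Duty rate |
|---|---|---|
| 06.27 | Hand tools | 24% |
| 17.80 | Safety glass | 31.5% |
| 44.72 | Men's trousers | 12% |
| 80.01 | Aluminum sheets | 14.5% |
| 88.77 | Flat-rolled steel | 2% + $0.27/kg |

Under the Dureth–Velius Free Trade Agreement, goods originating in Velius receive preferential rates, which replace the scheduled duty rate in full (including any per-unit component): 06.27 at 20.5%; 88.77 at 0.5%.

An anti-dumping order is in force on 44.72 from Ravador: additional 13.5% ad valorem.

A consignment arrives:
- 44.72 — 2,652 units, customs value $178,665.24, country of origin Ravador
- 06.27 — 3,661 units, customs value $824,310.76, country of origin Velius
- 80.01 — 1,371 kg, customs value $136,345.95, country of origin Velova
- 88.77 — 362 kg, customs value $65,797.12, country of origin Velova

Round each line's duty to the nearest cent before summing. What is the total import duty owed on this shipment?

Line 1 (44.72, Ravador, 2,652 units, $178,665.24):
Base rate for 44.72 is 12%.
Additional duty on 44.72 from Ravador: +13.5%. Applied ad valorem rate: 12% + 13.5% = 25.5%.
Duty = $178,665.24 × 25.5% = $45,559.64.
Line 2 (06.27, Velius, 3,661 units, $824,310.76):
Base rate for 06.27 is 24%.
Origin Velius qualifies under the Dureth–Velius agreement and 06.27 is covered: preferential rate 20.5% applies instead.
Duty = $824,310.76 × 20.5% = $168,983.71.
Line 3 (80.01, Velova, 1,371 kg, $136,345.95):
Base rate for 80.01 is 14.5%.
Duty = $136,345.95 × 14.5% = $19,770.16.
Line 4 (88.77, Velova, 362 kg, $65,797.12):
Base rate for 88.77 is 2% + $0.27/kg.
88.77 has an FTA preferential rate, but origin Velova is not Velius; base rate stands.
Duty = $65,797.12 × 2% + 362 × $0.27 = $1,413.68.
Total = $45,559.64 + $168,983.71 + $19,770.16 + $1,413.68 = $235,727.19.

$235,727.19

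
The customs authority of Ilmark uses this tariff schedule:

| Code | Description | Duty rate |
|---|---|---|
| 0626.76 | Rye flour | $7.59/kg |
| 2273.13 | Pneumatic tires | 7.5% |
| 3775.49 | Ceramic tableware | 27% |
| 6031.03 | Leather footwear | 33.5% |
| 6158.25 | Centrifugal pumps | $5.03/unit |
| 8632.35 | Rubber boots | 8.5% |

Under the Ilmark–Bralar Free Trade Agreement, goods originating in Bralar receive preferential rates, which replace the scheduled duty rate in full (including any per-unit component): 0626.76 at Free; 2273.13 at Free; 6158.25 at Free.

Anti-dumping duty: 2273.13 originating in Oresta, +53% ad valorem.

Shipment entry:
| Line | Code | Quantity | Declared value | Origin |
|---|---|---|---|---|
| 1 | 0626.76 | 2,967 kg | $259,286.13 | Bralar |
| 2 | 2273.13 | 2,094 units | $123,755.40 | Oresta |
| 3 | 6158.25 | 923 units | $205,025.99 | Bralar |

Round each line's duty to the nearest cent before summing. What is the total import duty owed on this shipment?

Line 1 (0626.76, Bralar, 2,967 kg, $259,286.13):
Base rate for 0626.76 is $7.59/kg.
Origin Bralar qualifies under the Ilmark–Bralar agreement and 0626.76 is covered: preferential rate Free applies instead.
Duty = $259,286.13 × 0% = $0.00.
Line 2 (2273.13, Oresta, 2,094 units, $123,755.40):
Base rate for 2273.13 is 7.5%.
2273.13 has an FTA preferential rate, but origin Oresta is not Bralar; base rate stands.
Additional duty on 2273.13 from Oresta: +53%. Applied ad valorem rate: 7.5% + 53% = 60.5%.
Duty = $123,755.40 × 60.5% = $74,872.02.
Line 3 (6158.25, Bralar, 923 units, $205,025.99):
Base rate for 6158.25 is $5.03/unit.
Origin Bralar qualifies under the Ilmark–Bralar agreement and 6158.25 is covered: preferential rate Free applies instead.
Duty = $205,025.99 × 0% = $0.00.
Total = $0.00 + $74,872.02 + $0.00 = $74,872.02.

$74,872.02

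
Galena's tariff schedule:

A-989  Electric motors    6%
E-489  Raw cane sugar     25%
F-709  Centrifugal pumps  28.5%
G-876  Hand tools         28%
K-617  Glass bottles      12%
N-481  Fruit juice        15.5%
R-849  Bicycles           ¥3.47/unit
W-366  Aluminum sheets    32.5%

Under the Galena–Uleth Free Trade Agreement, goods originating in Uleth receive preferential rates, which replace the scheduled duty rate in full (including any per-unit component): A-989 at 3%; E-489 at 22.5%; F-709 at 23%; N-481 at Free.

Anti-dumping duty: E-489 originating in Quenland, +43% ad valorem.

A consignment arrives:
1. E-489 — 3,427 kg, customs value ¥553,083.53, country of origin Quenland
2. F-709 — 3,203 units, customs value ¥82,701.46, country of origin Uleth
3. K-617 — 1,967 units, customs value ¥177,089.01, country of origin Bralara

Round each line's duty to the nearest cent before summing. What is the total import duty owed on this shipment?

¥416,368.82

Line 1 (E-489, Quenland, 3,427 kg, ¥553,083.53):
Base rate for E-489 is 25%.
E-489 has an FTA preferential rate, but origin Quenland is not Uleth; base rate stands.
Additional duty on E-489 from Quenland: +43%. Applied ad valorem rate: 25% + 43% = 68%.
Duty = ¥553,083.53 × 68% = ¥376,096.80.
Line 2 (F-709, Uleth, 3,203 units, ¥82,701.46):
Base rate for F-709 is 28.5%.
Origin Uleth qualifies under the Galena–Uleth agreement and F-709 is covered: preferential rate 23% applies instead.
Duty = ¥82,701.46 × 23% = ¥19,021.34.
Line 3 (K-617, Bralara, 1,967 units, ¥177,089.01):
Base rate for K-617 is 12%.
Duty = ¥177,089.01 × 12% = ¥21,250.68.
Total = ¥376,096.80 + ¥19,021.34 + ¥21,250.68 = ¥416,368.82.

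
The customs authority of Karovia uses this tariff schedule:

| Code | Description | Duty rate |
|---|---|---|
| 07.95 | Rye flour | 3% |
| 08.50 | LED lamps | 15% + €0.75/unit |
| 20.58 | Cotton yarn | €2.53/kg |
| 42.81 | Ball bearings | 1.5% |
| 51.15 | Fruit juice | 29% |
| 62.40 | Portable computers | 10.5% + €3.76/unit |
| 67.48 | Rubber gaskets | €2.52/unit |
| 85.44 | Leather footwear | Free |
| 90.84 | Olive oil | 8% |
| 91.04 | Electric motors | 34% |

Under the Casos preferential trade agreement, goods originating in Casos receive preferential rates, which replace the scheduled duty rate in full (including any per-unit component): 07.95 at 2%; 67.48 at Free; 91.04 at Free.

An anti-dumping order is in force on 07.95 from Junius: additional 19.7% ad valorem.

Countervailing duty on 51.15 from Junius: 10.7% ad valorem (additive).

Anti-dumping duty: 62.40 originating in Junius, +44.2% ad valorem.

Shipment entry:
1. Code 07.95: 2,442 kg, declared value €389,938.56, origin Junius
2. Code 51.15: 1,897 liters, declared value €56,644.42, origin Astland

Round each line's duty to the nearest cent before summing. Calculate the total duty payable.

€104,942.93

Line 1 (07.95, Junius, 2,442 kg, €389,938.56):
Base rate for 07.95 is 3%.
07.95 has an FTA preferential rate, but origin Junius is not Casos; base rate stands.
Additional duty on 07.95 from Junius: +19.7%. Applied ad valorem rate: 3% + 19.7% = 22.7%.
Duty = €389,938.56 × 22.7% = €88,516.05.
Line 2 (51.15, Astland, 1,897 liters, €56,644.42):
Base rate for 51.15 is 29%.
The additional-duty order on 51.15 targets Junius, not Astland; it does not apply.
Duty = €56,644.42 × 29% = €16,426.88.
Total = €88,516.05 + €16,426.88 = €104,942.93.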